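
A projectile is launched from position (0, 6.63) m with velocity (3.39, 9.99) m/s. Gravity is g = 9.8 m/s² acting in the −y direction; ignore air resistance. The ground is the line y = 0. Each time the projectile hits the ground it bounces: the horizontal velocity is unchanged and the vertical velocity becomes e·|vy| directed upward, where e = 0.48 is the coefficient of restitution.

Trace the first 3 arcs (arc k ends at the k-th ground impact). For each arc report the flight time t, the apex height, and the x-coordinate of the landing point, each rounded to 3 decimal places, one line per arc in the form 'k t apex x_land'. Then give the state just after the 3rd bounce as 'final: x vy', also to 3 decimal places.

1 2.566 11.722 8.699
2 1.485 2.701 13.732
3 0.713 0.622 16.149
final: 16.149 1.676

Arc 1: start y=6.630, vy=9.990 → t=2.566, apex=11.722, x_land=8.699, impact vy=-15.157
  bounce: vy ← 0.48·15.157 = 7.276
Arc 2: start y=0.000, vy=7.276 → t=1.485, apex=2.701, x_land=13.732, impact vy=-7.276
  bounce: vy ← 0.48·7.276 = 3.492
Arc 3: start y=0.000, vy=3.492 → t=0.713, apex=0.622, x_land=16.149, impact vy=-3.492
  bounce: vy ← 0.48·3.492 = 1.676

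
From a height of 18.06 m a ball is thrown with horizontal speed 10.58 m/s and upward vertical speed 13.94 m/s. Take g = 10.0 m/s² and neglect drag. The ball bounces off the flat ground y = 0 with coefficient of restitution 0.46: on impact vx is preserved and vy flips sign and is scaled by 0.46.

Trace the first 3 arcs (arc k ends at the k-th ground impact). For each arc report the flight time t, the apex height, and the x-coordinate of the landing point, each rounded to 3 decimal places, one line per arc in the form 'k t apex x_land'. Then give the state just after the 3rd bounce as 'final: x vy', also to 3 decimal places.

Arc 1: start y=18.060, vy=13.940 → t=3.751, apex=27.776, x_land=39.685, impact vy=-23.570
  bounce: vy ← 0.46·23.570 = 10.842
Arc 2: start y=0.000, vy=10.842 → t=2.168, apex=5.877, x_land=62.627, impact vy=-10.842
  bounce: vy ← 0.46·10.842 = 4.987
Arc 3: start y=0.000, vy=4.987 → t=0.997, apex=1.244, x_land=73.180, impact vy=-4.987
  bounce: vy ← 0.46·4.987 = 2.294

1 3.751 27.776 39.685
2 2.168 5.877 62.627
3 0.997 1.244 73.180
final: 73.180 2.294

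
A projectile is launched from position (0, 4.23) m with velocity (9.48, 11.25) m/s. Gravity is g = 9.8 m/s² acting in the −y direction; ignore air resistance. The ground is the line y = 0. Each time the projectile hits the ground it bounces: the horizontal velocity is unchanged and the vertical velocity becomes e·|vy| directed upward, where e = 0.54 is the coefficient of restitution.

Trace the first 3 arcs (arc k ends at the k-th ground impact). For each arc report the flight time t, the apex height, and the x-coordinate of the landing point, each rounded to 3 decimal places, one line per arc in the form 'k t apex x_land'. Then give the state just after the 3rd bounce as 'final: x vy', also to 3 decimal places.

Arc 1: start y=4.230, vy=11.250 → t=2.625, apex=10.687, x_land=24.883, impact vy=-14.473
  bounce: vy ← 0.54·14.473 = 7.815
Arc 2: start y=0.000, vy=7.815 → t=1.595, apex=3.116, x_land=40.004, impact vy=-7.815
  bounce: vy ← 0.54·7.815 = 4.220
Arc 3: start y=0.000, vy=4.220 → t=0.861, apex=0.909, x_land=48.169, impact vy=-4.220
  bounce: vy ← 0.54·4.220 = 2.279

1 2.625 10.687 24.883
2 1.595 3.116 40.004
3 0.861 0.909 48.169
final: 48.169 2.279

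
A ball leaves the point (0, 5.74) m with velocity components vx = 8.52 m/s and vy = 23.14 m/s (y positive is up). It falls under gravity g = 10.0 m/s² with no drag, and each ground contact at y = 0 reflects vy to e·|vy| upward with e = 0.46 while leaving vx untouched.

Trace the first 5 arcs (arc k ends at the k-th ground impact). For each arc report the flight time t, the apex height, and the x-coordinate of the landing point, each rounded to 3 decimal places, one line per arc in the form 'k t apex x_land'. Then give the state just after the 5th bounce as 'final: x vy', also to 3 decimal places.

Arc 1: start y=5.740, vy=23.140 → t=4.864, apex=32.513, x_land=41.441, impact vy=-25.500
  bounce: vy ← 0.46·25.500 = 11.730
Arc 2: start y=0.000, vy=11.730 → t=2.346, apex=6.880, x_land=61.430, impact vy=-11.730
  bounce: vy ← 0.46·11.730 = 5.396
Arc 3: start y=0.000, vy=5.396 → t=1.079, apex=1.456, x_land=70.624, impact vy=-5.396
  bounce: vy ← 0.46·5.396 = 2.482
Arc 4: start y=0.000, vy=2.482 → t=0.496, apex=0.308, x_land=74.853, impact vy=-2.482
  bounce: vy ← 0.46·2.482 = 1.142
Arc 5: start y=0.000, vy=1.142 → t=0.228, apex=0.065, x_land=76.799, impact vy=-1.142
  bounce: vy ← 0.46·1.142 = 0.525

1 4.864 32.513 41.441
2 2.346 6.880 61.430
3 1.079 1.456 70.624
4 0.496 0.308 74.853
5 0.228 0.065 76.799
final: 76.799 0.525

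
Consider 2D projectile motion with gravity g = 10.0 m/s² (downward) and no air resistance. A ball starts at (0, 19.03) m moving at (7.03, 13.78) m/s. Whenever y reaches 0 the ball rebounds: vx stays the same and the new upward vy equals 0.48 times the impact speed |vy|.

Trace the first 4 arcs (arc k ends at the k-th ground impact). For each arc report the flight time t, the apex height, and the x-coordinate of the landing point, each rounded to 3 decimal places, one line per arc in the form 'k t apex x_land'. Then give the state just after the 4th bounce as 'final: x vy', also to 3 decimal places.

Arc 1: start y=19.030, vy=13.780 → t=3.766, apex=28.524, x_land=26.478, impact vy=-23.885
  bounce: vy ← 0.48·23.885 = 11.465
Arc 2: start y=0.000, vy=11.465 → t=2.293, apex=6.572, x_land=42.598, impact vy=-11.465
  bounce: vy ← 0.48·11.465 = 5.503
Arc 3: start y=0.000, vy=5.503 → t=1.101, apex=1.514, x_land=50.335, impact vy=-5.503
  bounce: vy ← 0.48·5.503 = 2.641
Arc 4: start y=0.000, vy=2.641 → t=0.528, apex=0.349, x_land=54.049, impact vy=-2.641
  bounce: vy ← 0.48·2.641 = 1.268

1 3.766 28.524 26.478
2 2.293 6.572 42.598
3 1.101 1.514 50.335
4 0.528 0.349 54.049
final: 54.049 1.268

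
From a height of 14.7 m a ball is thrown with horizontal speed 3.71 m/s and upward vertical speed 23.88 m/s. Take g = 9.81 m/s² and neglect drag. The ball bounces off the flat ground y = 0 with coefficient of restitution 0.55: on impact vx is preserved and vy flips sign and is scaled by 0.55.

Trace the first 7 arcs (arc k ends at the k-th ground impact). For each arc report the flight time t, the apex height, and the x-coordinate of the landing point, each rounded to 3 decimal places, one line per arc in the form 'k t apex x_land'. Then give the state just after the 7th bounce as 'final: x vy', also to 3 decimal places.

Arc 1: start y=14.700, vy=23.880 → t=5.421, apex=43.765, x_land=20.113, impact vy=-29.303
  bounce: vy ← 0.55·29.303 = 16.117
Arc 2: start y=0.000, vy=16.117 → t=3.286, apex=13.239, x_land=32.303, impact vy=-16.117
  bounce: vy ← 0.55·16.117 = 8.864
Arc 3: start y=0.000, vy=8.864 → t=1.807, apex=4.005, x_land=39.008, impact vy=-8.864
  bounce: vy ← 0.55·8.864 = 4.875
Arc 4: start y=0.000, vy=4.875 → t=0.994, apex=1.211, x_land=42.695, impact vy=-4.875
  bounce: vy ← 0.55·4.875 = 2.681
Arc 5: start y=0.000, vy=2.681 → t=0.547, apex=0.366, x_land=44.724, impact vy=-2.681
  bounce: vy ← 0.55·2.681 = 1.475
Arc 6: start y=0.000, vy=1.475 → t=0.301, apex=0.111, x_land=45.839, impact vy=-1.475
  bounce: vy ← 0.55·1.475 = 0.811
Arc 7: start y=0.000, vy=0.811 → t=0.165, apex=0.034, x_land=46.453, impact vy=-0.811
  bounce: vy ← 0.55·0.811 = 0.446

1 5.421 43.765 20.113
2 3.286 13.239 32.303
3 1.807 4.005 39.008
4 0.994 1.211 42.695
5 0.547 0.366 44.724
6 0.301 0.111 45.839
7 0.165 0.034 46.453
final: 46.453 0.446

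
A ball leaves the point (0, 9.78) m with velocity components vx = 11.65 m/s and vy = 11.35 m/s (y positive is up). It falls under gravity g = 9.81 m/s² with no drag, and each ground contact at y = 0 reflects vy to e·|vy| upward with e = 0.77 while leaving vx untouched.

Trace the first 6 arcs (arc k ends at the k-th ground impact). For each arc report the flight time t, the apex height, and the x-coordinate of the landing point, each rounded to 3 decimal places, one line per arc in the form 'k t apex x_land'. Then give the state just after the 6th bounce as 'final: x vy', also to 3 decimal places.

1 2.982 16.346 34.746
2 2.811 9.691 67.498
3 2.165 5.746 92.716
4 1.667 3.407 112.135
5 1.283 2.020 127.087
6 0.988 1.198 138.600
final: 138.600 3.732

Arc 1: start y=9.780, vy=11.350 → t=2.982, apex=16.346, x_land=34.746, impact vy=-17.908
  bounce: vy ← 0.77·17.908 = 13.789
Arc 2: start y=0.000, vy=13.789 → t=2.811, apex=9.691, x_land=67.498, impact vy=-13.789
  bounce: vy ← 0.77·13.789 = 10.618
Arc 3: start y=0.000, vy=10.618 → t=2.165, apex=5.746, x_land=92.716, impact vy=-10.618
  bounce: vy ← 0.77·10.618 = 8.176
Arc 4: start y=0.000, vy=8.176 → t=1.667, apex=3.407, x_land=112.135, impact vy=-8.176
  bounce: vy ← 0.77·8.176 = 6.295
Arc 5: start y=0.000, vy=6.295 → t=1.283, apex=2.020, x_land=127.087, impact vy=-6.295
  bounce: vy ← 0.77·6.295 = 4.847
Arc 6: start y=0.000, vy=4.847 → t=0.988, apex=1.198, x_land=138.600, impact vy=-4.847
  bounce: vy ← 0.77·4.847 = 3.732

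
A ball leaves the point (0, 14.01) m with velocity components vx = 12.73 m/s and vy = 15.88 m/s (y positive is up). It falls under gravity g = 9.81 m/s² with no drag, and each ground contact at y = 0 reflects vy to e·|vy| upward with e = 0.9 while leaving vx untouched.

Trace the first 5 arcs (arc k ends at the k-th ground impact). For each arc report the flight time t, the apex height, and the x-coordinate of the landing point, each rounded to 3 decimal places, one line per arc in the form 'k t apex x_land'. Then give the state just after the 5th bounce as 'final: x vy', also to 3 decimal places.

1 3.959 26.863 50.398
2 4.212 21.759 104.022
3 3.791 17.625 152.283
4 3.412 14.276 195.718
5 3.071 11.564 234.810
final: 234.810 13.556

Arc 1: start y=14.010, vy=15.880 → t=3.959, apex=26.863, x_land=50.398, impact vy=-22.958
  bounce: vy ← 0.9·22.958 = 20.662
Arc 2: start y=0.000, vy=20.662 → t=4.212, apex=21.759, x_land=104.022, impact vy=-20.662
  bounce: vy ← 0.9·20.662 = 18.596
Arc 3: start y=0.000, vy=18.596 → t=3.791, apex=17.625, x_land=152.283, impact vy=-18.596
  bounce: vy ← 0.9·18.596 = 16.736
Arc 4: start y=0.000, vy=16.736 → t=3.412, apex=14.276, x_land=195.718, impact vy=-16.736
  bounce: vy ← 0.9·16.736 = 15.062
Arc 5: start y=0.000, vy=15.062 → t=3.071, apex=11.564, x_land=234.810, impact vy=-15.062
  bounce: vy ← 0.9·15.062 = 13.556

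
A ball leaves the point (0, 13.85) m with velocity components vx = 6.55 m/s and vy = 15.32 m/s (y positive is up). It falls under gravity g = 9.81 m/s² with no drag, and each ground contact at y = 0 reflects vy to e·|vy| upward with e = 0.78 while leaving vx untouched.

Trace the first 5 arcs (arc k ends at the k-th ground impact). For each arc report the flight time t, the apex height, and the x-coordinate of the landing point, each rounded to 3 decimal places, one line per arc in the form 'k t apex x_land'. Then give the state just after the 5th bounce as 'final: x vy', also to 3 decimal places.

Arc 1: start y=13.850, vy=15.320 → t=3.856, apex=25.812, x_land=25.255, impact vy=-22.504
  bounce: vy ← 0.78·22.504 = 17.553
Arc 2: start y=0.000, vy=17.553 → t=3.579, apex=15.704, x_land=48.695, impact vy=-17.553
  bounce: vy ← 0.78·17.553 = 13.692
Arc 3: start y=0.000, vy=13.692 → t=2.791, apex=9.554, x_land=66.978, impact vy=-13.692
  bounce: vy ← 0.78·13.692 = 10.679
Arc 4: start y=0.000, vy=10.679 → t=2.177, apex=5.813, x_land=81.239, impact vy=-10.679
  bounce: vy ← 0.78·10.679 = 8.330
Arc 5: start y=0.000, vy=8.330 → t=1.698, apex=3.537, x_land=92.363, impact vy=-8.330
  bounce: vy ← 0.78·8.330 = 6.497

1 3.856 25.812 25.255
2 3.579 15.704 48.695
3 2.791 9.554 66.978
4 2.177 5.813 81.239
5 1.698 3.537 92.363
final: 92.363 6.497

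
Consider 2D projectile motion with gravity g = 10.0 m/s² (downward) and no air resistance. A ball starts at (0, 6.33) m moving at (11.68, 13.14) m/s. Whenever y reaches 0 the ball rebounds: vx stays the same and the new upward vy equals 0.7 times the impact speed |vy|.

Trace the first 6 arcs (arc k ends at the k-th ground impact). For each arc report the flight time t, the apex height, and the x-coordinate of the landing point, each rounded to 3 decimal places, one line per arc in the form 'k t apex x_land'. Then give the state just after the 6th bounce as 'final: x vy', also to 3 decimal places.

Arc 1: start y=6.330, vy=13.140 → t=3.044, apex=14.963, x_land=35.553, impact vy=-17.299
  bounce: vy ← 0.7·17.299 = 12.109
Arc 2: start y=0.000, vy=12.109 → t=2.422, apex=7.332, x_land=63.840, impact vy=-12.109
  bounce: vy ← 0.7·12.109 = 8.477
Arc 3: start y=0.000, vy=8.477 → t=1.695, apex=3.593, x_land=83.642, impact vy=-8.477
  bounce: vy ← 0.7·8.477 = 5.934
Arc 4: start y=0.000, vy=5.934 → t=1.187, apex=1.760, x_land=97.503, impact vy=-5.934
  bounce: vy ← 0.7·5.934 = 4.154
Arc 5: start y=0.000, vy=4.154 → t=0.831, apex=0.863, x_land=107.205, impact vy=-4.154
  bounce: vy ← 0.7·4.154 = 2.907
Arc 6: start y=0.000, vy=2.907 → t=0.581, apex=0.423, x_land=113.997, impact vy=-2.907
  bounce: vy ← 0.7·2.907 = 2.035

1 3.044 14.963 35.553
2 2.422 7.332 63.840
3 1.695 3.593 83.642
4 1.187 1.760 97.503
5 0.831 0.863 107.205
6 0.581 0.423 113.997
final: 113.997 2.035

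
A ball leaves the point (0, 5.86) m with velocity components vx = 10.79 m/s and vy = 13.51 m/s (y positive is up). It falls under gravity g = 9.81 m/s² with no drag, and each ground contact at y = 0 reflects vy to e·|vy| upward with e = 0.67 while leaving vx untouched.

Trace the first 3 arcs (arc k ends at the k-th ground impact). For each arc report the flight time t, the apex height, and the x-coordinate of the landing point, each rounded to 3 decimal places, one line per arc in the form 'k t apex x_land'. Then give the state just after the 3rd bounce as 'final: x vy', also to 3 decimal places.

1 3.135 15.163 33.831
2 2.356 6.807 59.252
3 1.579 3.055 76.284
final: 76.284 5.188

Arc 1: start y=5.860, vy=13.510 → t=3.135, apex=15.163, x_land=33.831, impact vy=-17.248
  bounce: vy ← 0.67·17.248 = 11.556
Arc 2: start y=0.000, vy=11.556 → t=2.356, apex=6.807, x_land=59.252, impact vy=-11.556
  bounce: vy ← 0.67·11.556 = 7.743
Arc 3: start y=0.000, vy=7.743 → t=1.579, apex=3.055, x_land=76.284, impact vy=-7.743
  bounce: vy ← 0.67·7.743 = 5.188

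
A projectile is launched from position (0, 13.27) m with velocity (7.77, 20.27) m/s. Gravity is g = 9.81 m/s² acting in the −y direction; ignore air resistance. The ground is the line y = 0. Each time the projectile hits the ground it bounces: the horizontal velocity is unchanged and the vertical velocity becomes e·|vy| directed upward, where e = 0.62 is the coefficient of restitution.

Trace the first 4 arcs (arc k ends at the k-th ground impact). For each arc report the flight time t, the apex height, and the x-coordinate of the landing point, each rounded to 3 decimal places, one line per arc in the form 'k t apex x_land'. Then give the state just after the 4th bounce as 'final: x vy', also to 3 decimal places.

Arc 1: start y=13.270, vy=20.270 → t=4.707, apex=34.212, x_land=36.575, impact vy=-25.908
  bounce: vy ← 0.62·25.908 = 16.063
Arc 2: start y=0.000, vy=16.063 → t=3.275, apex=13.151, x_land=62.021, impact vy=-16.063
  bounce: vy ← 0.62·16.063 = 9.959
Arc 3: start y=0.000, vy=9.959 → t=2.030, apex=5.055, x_land=77.797, impact vy=-9.959
  bounce: vy ← 0.62·9.959 = 6.175
Arc 4: start y=0.000, vy=6.175 → t=1.259, apex=1.943, x_land=87.578, impact vy=-6.175
  bounce: vy ← 0.62·6.175 = 3.828

1 4.707 34.212 36.575
2 3.275 13.151 62.021
3 2.030 5.055 77.797
4 1.259 1.943 87.578
final: 87.578 3.828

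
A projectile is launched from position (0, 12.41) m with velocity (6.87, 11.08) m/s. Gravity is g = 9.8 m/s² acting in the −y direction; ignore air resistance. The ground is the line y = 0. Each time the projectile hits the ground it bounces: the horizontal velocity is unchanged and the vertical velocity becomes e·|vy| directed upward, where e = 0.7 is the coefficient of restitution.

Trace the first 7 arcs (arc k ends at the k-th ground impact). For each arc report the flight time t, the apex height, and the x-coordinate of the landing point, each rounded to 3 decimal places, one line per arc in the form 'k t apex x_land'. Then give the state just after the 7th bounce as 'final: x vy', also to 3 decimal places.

1 3.083 18.674 21.179
2 2.733 9.150 39.955
3 1.913 4.484 53.098
4 1.339 2.197 62.298
5 0.937 1.076 68.738
6 0.656 0.527 73.246
7 0.459 0.258 76.402
final: 76.402 1.576

Arc 1: start y=12.410, vy=11.080 → t=3.083, apex=18.674, x_land=21.179, impact vy=-19.131
  bounce: vy ← 0.7·19.131 = 13.392
Arc 2: start y=0.000, vy=13.392 → t=2.733, apex=9.150, x_land=39.955, impact vy=-13.392
  bounce: vy ← 0.7·13.392 = 9.374
Arc 3: start y=0.000, vy=9.374 → t=1.913, apex=4.484, x_land=53.098, impact vy=-9.374
  bounce: vy ← 0.7·9.374 = 6.562
Arc 4: start y=0.000, vy=6.562 → t=1.339, apex=2.197, x_land=62.298, impact vy=-6.562
  bounce: vy ← 0.7·6.562 = 4.593
Arc 5: start y=0.000, vy=4.593 → t=0.937, apex=1.076, x_land=68.738, impact vy=-4.593
  bounce: vy ← 0.7·4.593 = 3.215
Arc 6: start y=0.000, vy=3.215 → t=0.656, apex=0.527, x_land=73.246, impact vy=-3.215
  bounce: vy ← 0.7·3.215 = 2.251
Arc 7: start y=0.000, vy=2.251 → t=0.459, apex=0.258, x_land=76.402, impact vy=-2.251
  bounce: vy ← 0.7·2.251 = 1.576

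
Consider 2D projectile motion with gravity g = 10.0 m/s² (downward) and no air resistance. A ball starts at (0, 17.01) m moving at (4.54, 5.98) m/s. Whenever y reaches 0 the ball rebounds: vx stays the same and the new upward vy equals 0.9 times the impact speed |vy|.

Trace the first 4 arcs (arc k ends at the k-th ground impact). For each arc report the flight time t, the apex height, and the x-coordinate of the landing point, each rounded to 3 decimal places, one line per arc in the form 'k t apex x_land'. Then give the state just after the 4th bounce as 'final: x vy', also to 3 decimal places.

1 2.537 18.798 11.518
2 3.490 15.226 27.363
3 3.141 12.333 41.624
4 2.827 9.990 54.459
final: 54.459 12.722

Arc 1: start y=17.010, vy=5.980 → t=2.537, apex=18.798, x_land=11.518, impact vy=-19.390
  bounce: vy ← 0.9·19.390 = 17.451
Arc 2: start y=0.000, vy=17.451 → t=3.490, apex=15.226, x_land=27.363, impact vy=-17.451
  bounce: vy ← 0.9·17.451 = 15.706
Arc 3: start y=0.000, vy=15.706 → t=3.141, apex=12.333, x_land=41.624, impact vy=-15.706
  bounce: vy ← 0.9·15.706 = 14.135
Arc 4: start y=0.000, vy=14.135 → t=2.827, apex=9.990, x_land=54.459, impact vy=-14.135
  bounce: vy ← 0.9·14.135 = 12.722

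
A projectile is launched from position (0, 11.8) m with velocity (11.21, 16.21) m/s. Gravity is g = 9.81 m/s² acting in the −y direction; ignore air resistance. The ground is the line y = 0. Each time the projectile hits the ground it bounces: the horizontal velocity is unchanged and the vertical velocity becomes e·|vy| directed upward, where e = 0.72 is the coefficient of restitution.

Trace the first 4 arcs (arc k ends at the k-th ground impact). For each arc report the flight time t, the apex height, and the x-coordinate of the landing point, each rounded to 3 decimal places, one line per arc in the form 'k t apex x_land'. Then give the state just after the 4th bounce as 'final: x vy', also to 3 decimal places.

Arc 1: start y=11.800, vy=16.210 → t=3.919, apex=25.193, x_land=43.929, impact vy=-22.232
  bounce: vy ← 0.72·22.232 = 16.007
Arc 2: start y=0.000, vy=16.007 → t=3.263, apex=13.060, x_land=80.512, impact vy=-16.007
  bounce: vy ← 0.72·16.007 = 11.525
Arc 3: start y=0.000, vy=11.525 → t=2.350, apex=6.770, x_land=106.852, impact vy=-11.525
  bounce: vy ← 0.72·11.525 = 8.298
Arc 4: start y=0.000, vy=8.298 → t=1.692, apex=3.510, x_land=125.817, impact vy=-8.298
  bounce: vy ← 0.72·8.298 = 5.975

1 3.919 25.193 43.929
2 3.263 13.060 80.512
3 2.350 6.770 106.852
4 1.692 3.510 125.817
final: 125.817 5.975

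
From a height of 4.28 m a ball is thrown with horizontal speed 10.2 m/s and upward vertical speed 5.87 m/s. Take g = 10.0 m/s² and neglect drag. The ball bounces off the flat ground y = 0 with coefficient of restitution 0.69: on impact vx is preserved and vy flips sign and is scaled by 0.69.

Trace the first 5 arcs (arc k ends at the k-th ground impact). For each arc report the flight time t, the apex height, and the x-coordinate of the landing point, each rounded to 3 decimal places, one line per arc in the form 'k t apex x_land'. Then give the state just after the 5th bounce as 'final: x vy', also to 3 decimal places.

Arc 1: start y=4.280, vy=5.870 → t=1.683, apex=6.003, x_land=17.164, impact vy=-10.957
  bounce: vy ← 0.69·10.957 = 7.560
Arc 2: start y=0.000, vy=7.560 → t=1.512, apex=2.858, x_land=32.587, impact vy=-7.560
  bounce: vy ← 0.69·7.560 = 5.217
Arc 3: start y=0.000, vy=5.217 → t=1.043, apex=1.361, x_land=43.229, impact vy=-5.217
  bounce: vy ← 0.69·5.217 = 3.599
Arc 4: start y=0.000, vy=3.599 → t=0.720, apex=0.648, x_land=50.572, impact vy=-3.599
  bounce: vy ← 0.69·3.599 = 2.484
Arc 5: start y=0.000, vy=2.484 → t=0.497, apex=0.308, x_land=55.638, impact vy=-2.484
  bounce: vy ← 0.69·2.484 = 1.714

1 1.683 6.003 17.164
2 1.512 2.858 32.587
3 1.043 1.361 43.229
4 0.720 0.648 50.572
5 0.497 0.308 55.638
final: 55.638 1.714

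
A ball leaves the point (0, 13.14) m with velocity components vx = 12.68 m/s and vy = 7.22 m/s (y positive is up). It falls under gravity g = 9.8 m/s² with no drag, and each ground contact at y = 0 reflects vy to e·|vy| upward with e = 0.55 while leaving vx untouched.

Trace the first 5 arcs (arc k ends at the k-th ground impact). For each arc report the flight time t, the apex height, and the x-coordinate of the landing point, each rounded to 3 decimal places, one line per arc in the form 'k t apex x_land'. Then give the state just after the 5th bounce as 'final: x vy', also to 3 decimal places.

Arc 1: start y=13.140, vy=7.220 → t=2.532, apex=15.800, x_land=32.111, impact vy=-17.598
  bounce: vy ← 0.55·17.598 = 9.679
Arc 2: start y=0.000, vy=9.679 → t=1.975, apex=4.779, x_land=57.157, impact vy=-9.679
  bounce: vy ← 0.55·9.679 = 5.323
Arc 3: start y=0.000, vy=5.323 → t=1.086, apex=1.446, x_land=70.932, impact vy=-5.323
  bounce: vy ← 0.55·5.323 = 2.928
Arc 4: start y=0.000, vy=2.928 → t=0.598, apex=0.437, x_land=78.508, impact vy=-2.928
  bounce: vy ← 0.55·2.928 = 1.610
Arc 5: start y=0.000, vy=1.610 → t=0.329, apex=0.132, x_land=82.675, impact vy=-1.610
  bounce: vy ← 0.55·1.610 = 0.886

1 2.532 15.800 32.111
2 1.975 4.779 57.157
3 1.086 1.446 70.932
4 0.598 0.437 78.508
5 0.329 0.132 82.675
final: 82.675 0.886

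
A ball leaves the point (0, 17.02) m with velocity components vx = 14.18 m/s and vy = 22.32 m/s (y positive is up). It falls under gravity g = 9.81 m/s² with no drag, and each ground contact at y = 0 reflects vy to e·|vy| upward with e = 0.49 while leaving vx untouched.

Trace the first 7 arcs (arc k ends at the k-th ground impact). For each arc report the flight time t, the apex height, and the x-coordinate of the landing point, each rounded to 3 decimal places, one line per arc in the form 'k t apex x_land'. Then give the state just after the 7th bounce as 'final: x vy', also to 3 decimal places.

Arc 1: start y=17.020, vy=22.320 → t=5.216, apex=42.412, x_land=73.959, impact vy=-28.846
  bounce: vy ← 0.49·28.846 = 14.135
Arc 2: start y=0.000, vy=14.135 → t=2.882, apex=10.183, x_land=114.822, impact vy=-14.135
  bounce: vy ← 0.49·14.135 = 6.926
Arc 3: start y=0.000, vy=6.926 → t=1.412, apex=2.445, x_land=134.844, impact vy=-6.926
  bounce: vy ← 0.49·6.926 = 3.394
Arc 4: start y=0.000, vy=3.394 → t=0.692, apex=0.587, x_land=144.655, impact vy=-3.394
  bounce: vy ← 0.49·3.394 = 1.663
Arc 5: start y=0.000, vy=1.663 → t=0.339, apex=0.141, x_land=149.463, impact vy=-1.663
  bounce: vy ← 0.49·1.663 = 0.815
Arc 6: start y=0.000, vy=0.815 → t=0.166, apex=0.034, x_land=151.818, impact vy=-0.815
  bounce: vy ← 0.49·0.815 = 0.399
Arc 7: start y=0.000, vy=0.399 → t=0.081, apex=0.008, x_land=152.973, impact vy=-0.399
  bounce: vy ← 0.49·0.399 = 0.196

1 5.216 42.412 73.959
2 2.882 10.183 114.822
3 1.412 2.445 134.844
4 0.692 0.587 144.655
5 0.339 0.141 149.463
6 0.166 0.034 151.818
7 0.081 0.008 152.973
final: 152.973 0.196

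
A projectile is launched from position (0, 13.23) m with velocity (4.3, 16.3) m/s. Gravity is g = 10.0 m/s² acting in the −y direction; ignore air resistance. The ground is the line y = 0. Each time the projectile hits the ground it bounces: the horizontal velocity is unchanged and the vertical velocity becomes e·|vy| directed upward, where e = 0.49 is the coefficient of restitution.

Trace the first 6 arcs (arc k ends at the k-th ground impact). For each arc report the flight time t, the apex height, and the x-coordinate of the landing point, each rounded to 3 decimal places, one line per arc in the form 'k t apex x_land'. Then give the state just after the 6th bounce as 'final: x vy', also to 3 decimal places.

1 3.933 26.514 16.911
2 2.257 6.366 26.615
3 1.106 1.529 31.370
4 0.542 0.367 33.700
5 0.266 0.088 34.842
6 0.130 0.021 35.401
final: 35.401 0.319

Arc 1: start y=13.230, vy=16.300 → t=3.933, apex=26.514, x_land=16.911, impact vy=-23.028
  bounce: vy ← 0.49·23.028 = 11.284
Arc 2: start y=0.000, vy=11.284 → t=2.257, apex=6.366, x_land=26.615, impact vy=-11.284
  bounce: vy ← 0.49·11.284 = 5.529
Arc 3: start y=0.000, vy=5.529 → t=1.106, apex=1.529, x_land=31.370, impact vy=-5.529
  bounce: vy ← 0.49·5.529 = 2.709
Arc 4: start y=0.000, vy=2.709 → t=0.542, apex=0.367, x_land=33.700, impact vy=-2.709
  bounce: vy ← 0.49·2.709 = 1.328
Arc 5: start y=0.000, vy=1.328 → t=0.266, apex=0.088, x_land=34.842, impact vy=-1.328
  bounce: vy ← 0.49·1.328 = 0.650
Arc 6: start y=0.000, vy=0.650 → t=0.130, apex=0.021, x_land=35.401, impact vy=-0.650
  bounce: vy ← 0.49·0.650 = 0.319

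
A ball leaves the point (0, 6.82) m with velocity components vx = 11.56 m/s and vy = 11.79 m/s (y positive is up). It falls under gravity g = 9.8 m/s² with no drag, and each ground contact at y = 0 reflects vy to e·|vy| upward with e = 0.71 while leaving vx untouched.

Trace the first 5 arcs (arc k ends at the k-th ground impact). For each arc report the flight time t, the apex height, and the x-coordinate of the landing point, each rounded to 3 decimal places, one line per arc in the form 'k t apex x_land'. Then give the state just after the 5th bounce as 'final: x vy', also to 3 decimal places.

Arc 1: start y=6.820, vy=11.790 → t=2.888, apex=13.912, x_land=33.386, impact vy=-16.513
  bounce: vy ← 0.71·16.513 = 11.724
Arc 2: start y=0.000, vy=11.724 → t=2.393, apex=7.013, x_land=61.045, impact vy=-11.724
  bounce: vy ← 0.71·11.724 = 8.324
Arc 3: start y=0.000, vy=8.324 → t=1.699, apex=3.535, x_land=80.684, impact vy=-8.324
  bounce: vy ← 0.71·8.324 = 5.910
Arc 4: start y=0.000, vy=5.910 → t=1.206, apex=1.782, x_land=94.627, impact vy=-5.910
  bounce: vy ← 0.71·5.910 = 4.196
Arc 5: start y=0.000, vy=4.196 → t=0.856, apex=0.898, x_land=104.526, impact vy=-4.196
  bounce: vy ← 0.71·4.196 = 2.979

1 2.888 13.912 33.386
2 2.393 7.013 61.045
3 1.699 3.535 80.684
4 1.206 1.782 94.627
5 0.856 0.898 104.526
final: 104.526 2.979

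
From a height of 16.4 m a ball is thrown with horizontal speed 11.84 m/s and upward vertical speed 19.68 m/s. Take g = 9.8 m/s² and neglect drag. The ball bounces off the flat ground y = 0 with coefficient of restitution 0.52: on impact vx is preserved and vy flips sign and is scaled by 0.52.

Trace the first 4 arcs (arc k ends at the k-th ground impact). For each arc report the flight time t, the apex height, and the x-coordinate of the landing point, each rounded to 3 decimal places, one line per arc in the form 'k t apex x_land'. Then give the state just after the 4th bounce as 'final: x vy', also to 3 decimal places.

Arc 1: start y=16.400, vy=19.680 → t=4.725, apex=36.160, x_land=55.941, impact vy=-26.622
  bounce: vy ← 0.52·26.622 = 13.844
Arc 2: start y=0.000, vy=13.844 → t=2.825, apex=9.778, x_land=89.391, impact vy=-13.844
  bounce: vy ← 0.52·13.844 = 7.199
Arc 3: start y=0.000, vy=7.199 → t=1.469, apex=2.644, x_land=106.785, impact vy=-7.199
  bounce: vy ← 0.52·7.199 = 3.743
Arc 4: start y=0.000, vy=3.743 → t=0.764, apex=0.715, x_land=115.830, impact vy=-3.743
  bounce: vy ← 0.52·3.743 = 1.947

1 4.725 36.160 55.941
2 2.825 9.778 89.391
3 1.469 2.644 106.785
4 0.764 0.715 115.830
final: 115.830 1.947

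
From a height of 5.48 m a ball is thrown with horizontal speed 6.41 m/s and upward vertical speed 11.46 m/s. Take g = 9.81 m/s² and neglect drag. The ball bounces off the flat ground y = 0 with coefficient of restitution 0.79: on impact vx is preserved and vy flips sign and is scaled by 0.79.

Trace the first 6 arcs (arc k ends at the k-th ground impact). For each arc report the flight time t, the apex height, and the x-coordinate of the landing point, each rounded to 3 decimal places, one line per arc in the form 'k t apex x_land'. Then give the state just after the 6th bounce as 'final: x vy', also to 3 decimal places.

Arc 1: start y=5.480, vy=11.460 → t=2.744, apex=12.174, x_land=17.586, impact vy=-15.455
  bounce: vy ← 0.79·15.455 = 12.209
Arc 2: start y=0.000, vy=12.209 → t=2.489, apex=7.598, x_land=33.542, impact vy=-12.209
  bounce: vy ← 0.79·12.209 = 9.645
Arc 3: start y=0.000, vy=9.645 → t=1.966, apex=4.742, x_land=46.147, impact vy=-9.645
  bounce: vy ← 0.79·9.645 = 7.620
Arc 4: start y=0.000, vy=7.620 → t=1.553, apex=2.959, x_land=56.104, impact vy=-7.620
  bounce: vy ← 0.79·7.620 = 6.020
Arc 5: start y=0.000, vy=6.020 → t=1.227, apex=1.847, x_land=63.971, impact vy=-6.020
  bounce: vy ← 0.79·6.020 = 4.756
Arc 6: start y=0.000, vy=4.756 → t=0.970, apex=1.153, x_land=70.186, impact vy=-4.756
  bounce: vy ← 0.79·4.756 = 3.757

1 2.744 12.174 17.586
2 2.489 7.598 33.542
3 1.966 4.742 46.147
4 1.553 2.959 56.104
5 1.227 1.847 63.971
6 0.970 1.153 70.186
final: 70.186 3.757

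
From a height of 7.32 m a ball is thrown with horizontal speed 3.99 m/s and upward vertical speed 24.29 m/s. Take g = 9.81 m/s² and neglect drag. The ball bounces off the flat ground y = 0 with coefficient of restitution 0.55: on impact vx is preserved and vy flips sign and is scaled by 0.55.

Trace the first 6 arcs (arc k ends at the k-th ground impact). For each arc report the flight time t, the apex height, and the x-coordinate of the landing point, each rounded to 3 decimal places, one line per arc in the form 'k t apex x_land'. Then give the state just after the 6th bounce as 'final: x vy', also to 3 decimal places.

1 5.237 37.392 20.896
2 3.037 11.311 33.014
3 1.670 3.422 39.679
4 0.919 1.035 43.345
5 0.505 0.313 45.361
6 0.278 0.095 46.470
final: 46.470 0.750

Arc 1: start y=7.320, vy=24.290 → t=5.237, apex=37.392, x_land=20.896, impact vy=-27.085
  bounce: vy ← 0.55·27.085 = 14.897
Arc 2: start y=0.000, vy=14.897 → t=3.037, apex=11.311, x_land=33.014, impact vy=-14.897
  bounce: vy ← 0.55·14.897 = 8.193
Arc 3: start y=0.000, vy=8.193 → t=1.670, apex=3.422, x_land=39.679, impact vy=-8.193
  bounce: vy ← 0.55·8.193 = 4.506
Arc 4: start y=0.000, vy=4.506 → t=0.919, apex=1.035, x_land=43.345, impact vy=-4.506
  bounce: vy ← 0.55·4.506 = 2.478
Arc 5: start y=0.000, vy=2.478 → t=0.505, apex=0.313, x_land=45.361, impact vy=-2.478
  bounce: vy ← 0.55·2.478 = 1.363
Arc 6: start y=0.000, vy=1.363 → t=0.278, apex=0.095, x_land=46.470, impact vy=-1.363
  bounce: vy ← 0.55·1.363 = 0.750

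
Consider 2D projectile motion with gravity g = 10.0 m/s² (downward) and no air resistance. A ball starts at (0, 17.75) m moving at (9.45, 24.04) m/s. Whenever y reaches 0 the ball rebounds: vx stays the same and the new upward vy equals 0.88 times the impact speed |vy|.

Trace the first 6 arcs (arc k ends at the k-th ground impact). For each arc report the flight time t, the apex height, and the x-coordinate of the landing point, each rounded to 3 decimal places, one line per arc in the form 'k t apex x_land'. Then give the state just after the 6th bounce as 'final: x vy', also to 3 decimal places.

1 5.458 46.646 51.582
2 5.376 36.123 102.382
3 4.731 27.973 147.086
4 4.163 21.663 186.426
5 3.663 16.776 221.045
6 3.224 12.991 251.510
final: 251.510 14.185

Arc 1: start y=17.750, vy=24.040 → t=5.458, apex=46.646, x_land=51.582, impact vy=-30.544
  bounce: vy ← 0.88·30.544 = 26.879
Arc 2: start y=0.000, vy=26.879 → t=5.376, apex=36.123, x_land=102.382, impact vy=-26.879
  bounce: vy ← 0.88·26.879 = 23.653
Arc 3: start y=0.000, vy=23.653 → t=4.731, apex=27.973, x_land=147.086, impact vy=-23.653
  bounce: vy ← 0.88·23.653 = 20.815
Arc 4: start y=0.000, vy=20.815 → t=4.163, apex=21.663, x_land=186.426, impact vy=-20.815
  bounce: vy ← 0.88·20.815 = 18.317
Arc 5: start y=0.000, vy=18.317 → t=3.663, apex=16.776, x_land=221.045, impact vy=-18.317
  bounce: vy ← 0.88·18.317 = 16.119
Arc 6: start y=0.000, vy=16.119 → t=3.224, apex=12.991, x_land=251.510, impact vy=-16.119
  bounce: vy ← 0.88·16.119 = 14.185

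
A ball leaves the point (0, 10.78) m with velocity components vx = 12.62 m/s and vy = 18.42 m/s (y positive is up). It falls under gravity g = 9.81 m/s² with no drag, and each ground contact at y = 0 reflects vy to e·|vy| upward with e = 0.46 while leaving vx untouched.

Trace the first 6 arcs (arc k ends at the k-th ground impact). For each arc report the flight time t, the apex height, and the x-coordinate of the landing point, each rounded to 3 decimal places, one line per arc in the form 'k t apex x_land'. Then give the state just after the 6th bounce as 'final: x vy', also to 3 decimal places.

1 4.270 28.073 53.888
2 2.201 5.940 81.664
3 1.012 1.257 94.441
4 0.466 0.266 100.319
5 0.214 0.056 103.023
6 0.099 0.012 104.266
final: 104.266 0.222

Arc 1: start y=10.780, vy=18.420 → t=4.270, apex=28.073, x_land=53.888, impact vy=-23.469
  bounce: vy ← 0.46·23.469 = 10.796
Arc 2: start y=0.000, vy=10.796 → t=2.201, apex=5.940, x_land=81.664, impact vy=-10.796
  bounce: vy ← 0.46·10.796 = 4.966
Arc 3: start y=0.000, vy=4.966 → t=1.012, apex=1.257, x_land=94.441, impact vy=-4.966
  bounce: vy ← 0.46·4.966 = 2.284
Arc 4: start y=0.000, vy=2.284 → t=0.466, apex=0.266, x_land=100.319, impact vy=-2.284
  bounce: vy ← 0.46·2.284 = 1.051
Arc 5: start y=0.000, vy=1.051 → t=0.214, apex=0.056, x_land=103.023, impact vy=-1.051
  bounce: vy ← 0.46·1.051 = 0.483
Arc 6: start y=0.000, vy=0.483 → t=0.099, apex=0.012, x_land=104.266, impact vy=-0.483
  bounce: vy ← 0.46·0.483 = 0.222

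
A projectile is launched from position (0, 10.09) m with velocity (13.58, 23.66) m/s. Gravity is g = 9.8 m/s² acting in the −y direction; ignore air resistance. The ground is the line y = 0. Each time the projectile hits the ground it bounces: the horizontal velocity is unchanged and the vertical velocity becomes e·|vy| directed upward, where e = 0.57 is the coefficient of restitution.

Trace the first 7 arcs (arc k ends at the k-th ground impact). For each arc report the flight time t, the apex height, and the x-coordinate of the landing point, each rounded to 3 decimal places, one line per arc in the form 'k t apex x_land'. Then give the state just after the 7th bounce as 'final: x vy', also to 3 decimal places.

1 5.223 38.651 70.926
2 3.202 12.558 114.406
3 1.825 4.080 139.189
4 1.040 1.326 153.316
5 0.593 0.431 161.368
6 0.338 0.140 165.958
7 0.193 0.045 168.574
final: 168.574 0.538

Arc 1: start y=10.090, vy=23.660 → t=5.223, apex=38.651, x_land=70.926, impact vy=-27.524
  bounce: vy ← 0.57·27.524 = 15.689
Arc 2: start y=0.000, vy=15.689 → t=3.202, apex=12.558, x_land=114.406, impact vy=-15.689
  bounce: vy ← 0.57·15.689 = 8.942
Arc 3: start y=0.000, vy=8.942 → t=1.825, apex=4.080, x_land=139.189, impact vy=-8.942
  bounce: vy ← 0.57·8.942 = 5.097
Arc 4: start y=0.000, vy=5.097 → t=1.040, apex=1.326, x_land=153.316, impact vy=-5.097
  bounce: vy ← 0.57·5.097 = 2.905
Arc 5: start y=0.000, vy=2.905 → t=0.593, apex=0.431, x_land=161.368, impact vy=-2.905
  bounce: vy ← 0.57·2.905 = 1.656
Arc 6: start y=0.000, vy=1.656 → t=0.338, apex=0.140, x_land=165.958, impact vy=-1.656
  bounce: vy ← 0.57·1.656 = 0.944
Arc 7: start y=0.000, vy=0.944 → t=0.193, apex=0.045, x_land=168.574, impact vy=-0.944
  bounce: vy ← 0.57·0.944 = 0.538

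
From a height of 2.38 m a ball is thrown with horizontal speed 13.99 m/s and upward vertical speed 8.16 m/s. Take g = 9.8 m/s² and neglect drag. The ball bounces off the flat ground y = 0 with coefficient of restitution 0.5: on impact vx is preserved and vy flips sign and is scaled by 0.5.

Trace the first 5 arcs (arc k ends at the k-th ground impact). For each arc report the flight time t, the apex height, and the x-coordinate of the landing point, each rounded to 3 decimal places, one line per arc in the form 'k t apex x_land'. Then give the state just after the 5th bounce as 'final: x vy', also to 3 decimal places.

Arc 1: start y=2.380, vy=8.160 → t=1.918, apex=5.777, x_land=26.840, impact vy=-10.641
  bounce: vy ← 0.5·10.641 = 5.321
Arc 2: start y=0.000, vy=5.321 → t=1.086, apex=1.444, x_land=42.030, impact vy=-5.321
  bounce: vy ← 0.5·5.321 = 2.660
Arc 3: start y=0.000, vy=2.660 → t=0.543, apex=0.361, x_land=49.626, impact vy=-2.660
  bounce: vy ← 0.5·2.660 = 1.330
Arc 4: start y=0.000, vy=1.330 → t=0.271, apex=0.090, x_land=53.423, impact vy=-1.330
  bounce: vy ← 0.5·1.330 = 0.665
Arc 5: start y=0.000, vy=0.665 → t=0.136, apex=0.023, x_land=55.322, impact vy=-0.665
  bounce: vy ← 0.5·0.665 = 0.333

1 1.918 5.777 26.840
2 1.086 1.444 42.030
3 0.543 0.361 49.626
4 0.271 0.090 53.423
5 0.136 0.023 55.322
final: 55.322 0.333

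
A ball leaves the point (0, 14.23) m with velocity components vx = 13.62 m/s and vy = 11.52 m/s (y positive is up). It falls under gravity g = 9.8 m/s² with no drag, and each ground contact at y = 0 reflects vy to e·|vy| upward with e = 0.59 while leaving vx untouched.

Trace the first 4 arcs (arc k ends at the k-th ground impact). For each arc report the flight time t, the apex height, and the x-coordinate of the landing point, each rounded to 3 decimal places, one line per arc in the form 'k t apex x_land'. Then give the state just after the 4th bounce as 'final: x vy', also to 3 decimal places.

Arc 1: start y=14.230, vy=11.520 → t=3.246, apex=21.001, x_land=44.207, impact vy=-20.288
  bounce: vy ← 0.59·20.288 = 11.970
Arc 2: start y=0.000, vy=11.970 → t=2.443, apex=7.310, x_land=77.479, impact vy=-11.970
  bounce: vy ← 0.59·11.970 = 7.062
Arc 3: start y=0.000, vy=7.062 → t=1.441, apex=2.545, x_land=97.110, impact vy=-7.062
  bounce: vy ← 0.59·7.062 = 4.167
Arc 4: start y=0.000, vy=4.167 → t=0.850, apex=0.886, x_land=108.692, impact vy=-4.167
  bounce: vy ← 0.59·4.167 = 2.458

1 3.246 21.001 44.207
2 2.443 7.310 77.479
3 1.441 2.545 97.110
4 0.850 0.886 108.692
final: 108.692 2.458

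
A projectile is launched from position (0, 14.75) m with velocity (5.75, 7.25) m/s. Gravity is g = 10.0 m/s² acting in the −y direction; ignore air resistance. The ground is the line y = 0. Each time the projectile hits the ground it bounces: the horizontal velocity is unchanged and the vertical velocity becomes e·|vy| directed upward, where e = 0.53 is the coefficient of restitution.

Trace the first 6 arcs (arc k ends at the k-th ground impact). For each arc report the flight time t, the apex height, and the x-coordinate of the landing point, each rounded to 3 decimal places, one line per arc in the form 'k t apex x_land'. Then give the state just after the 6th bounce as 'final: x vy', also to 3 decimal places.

1 2.589 17.378 14.888
2 1.976 4.882 26.251
3 1.047 1.371 32.274
4 0.555 0.385 35.466
5 0.294 0.108 37.157
6 0.156 0.030 38.054
final: 38.054 0.413

Arc 1: start y=14.750, vy=7.250 → t=2.589, apex=17.378, x_land=14.888, impact vy=-18.643
  bounce: vy ← 0.53·18.643 = 9.881
Arc 2: start y=0.000, vy=9.881 → t=1.976, apex=4.882, x_land=26.251, impact vy=-9.881
  bounce: vy ← 0.53·9.881 = 5.237
Arc 3: start y=0.000, vy=5.237 → t=1.047, apex=1.371, x_land=32.274, impact vy=-5.237
  bounce: vy ← 0.53·5.237 = 2.776
Arc 4: start y=0.000, vy=2.776 → t=0.555, apex=0.385, x_land=35.466, impact vy=-2.776
  bounce: vy ← 0.53·2.776 = 1.471
Arc 5: start y=0.000, vy=1.471 → t=0.294, apex=0.108, x_land=37.157, impact vy=-1.471
  bounce: vy ← 0.53·1.471 = 0.780
Arc 6: start y=0.000, vy=0.780 → t=0.156, apex=0.030, x_land=38.054, impact vy=-0.780
  bounce: vy ← 0.53·0.780 = 0.413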